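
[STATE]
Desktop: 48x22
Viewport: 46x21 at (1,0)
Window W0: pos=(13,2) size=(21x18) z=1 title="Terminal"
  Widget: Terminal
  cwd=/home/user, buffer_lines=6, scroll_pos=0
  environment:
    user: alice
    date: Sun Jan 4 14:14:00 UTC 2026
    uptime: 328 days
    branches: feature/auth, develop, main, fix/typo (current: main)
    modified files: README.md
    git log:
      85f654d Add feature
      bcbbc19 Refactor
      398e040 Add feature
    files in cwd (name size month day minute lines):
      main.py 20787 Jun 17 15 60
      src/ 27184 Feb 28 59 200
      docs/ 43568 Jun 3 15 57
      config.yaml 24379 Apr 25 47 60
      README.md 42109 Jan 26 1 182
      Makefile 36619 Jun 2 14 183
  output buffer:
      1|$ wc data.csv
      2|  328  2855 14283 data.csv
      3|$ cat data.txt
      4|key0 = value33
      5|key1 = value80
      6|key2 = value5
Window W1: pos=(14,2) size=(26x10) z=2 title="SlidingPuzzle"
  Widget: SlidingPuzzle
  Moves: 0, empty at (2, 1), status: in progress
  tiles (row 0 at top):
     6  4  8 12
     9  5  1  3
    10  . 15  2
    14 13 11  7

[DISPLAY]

                                              
                                              
            ┏┏━━━━━━━━━━━━━━━━━━━━━━━━┓       
            ┃┃ SlidingPuzzle          ┃       
            ┠┠────────────────────────┨       
            ┃┃┌────┬────┬────┬────┐   ┃       
            ┃┃│  6 │  4 │  8 │ 12 │   ┃       
            ┃┃├────┼────┼────┼────┤   ┃       
            ┃┃│  9 │  5 │  1 │  3 │   ┃       
            ┃┃├────┼────┼────┼────┤   ┃       
            ┃┃│ 10 │    │ 15 │  2 │   ┃       
            ┃┗━━━━━━━━━━━━━━━━━━━━━━━━┛       
            ┃                   ┃             
            ┃                   ┃             
            ┃                   ┃             
            ┃                   ┃             
            ┃                   ┃             
            ┃                   ┃             
            ┃                   ┃             
            ┗━━━━━━━━━━━━━━━━━━━┛             
                                              


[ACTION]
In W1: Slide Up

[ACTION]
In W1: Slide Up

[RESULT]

                                              
                                              
            ┏┏━━━━━━━━━━━━━━━━━━━━━━━━┓       
            ┃┃ SlidingPuzzle          ┃       
            ┠┠────────────────────────┨       
            ┃┃┌────┬────┬────┬────┐   ┃       
            ┃┃│  6 │  4 │  8 │ 12 │   ┃       
            ┃┃├────┼────┼────┼────┤   ┃       
            ┃┃│  9 │  5 │  1 │  3 │   ┃       
            ┃┃├────┼────┼────┼────┤   ┃       
            ┃┃│ 10 │ 13 │ 15 │  2 │   ┃       
            ┃┗━━━━━━━━━━━━━━━━━━━━━━━━┛       
            ┃                   ┃             
            ┃                   ┃             
            ┃                   ┃             
            ┃                   ┃             
            ┃                   ┃             
            ┃                   ┃             
            ┃                   ┃             
            ┗━━━━━━━━━━━━━━━━━━━┛             
                                              


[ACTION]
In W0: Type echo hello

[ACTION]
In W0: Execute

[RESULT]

                                              
                                              
            ┏┏━━━━━━━━━━━━━━━━━━━━━━━━┓       
            ┃┃ SlidingPuzzle          ┃       
            ┠┠────────────────────────┨       
            ┃┃┌────┬────┬────┬────┐   ┃       
            ┃┃│  6 │  4 │  8 │ 12 │   ┃       
            ┃┃├────┼────┼────┼────┤   ┃       
            ┃┃│  9 │  5 │  1 │  3 │   ┃       
            ┃┃├────┼────┼────┼────┤   ┃       
            ┃┃│ 10 │ 13 │ 15 │  2 │   ┃       
            ┃┗━━━━━━━━━━━━━━━━━━━━━━━━┛       
            ┃hello              ┃             
            ┃$ █                ┃             
            ┃                   ┃             
            ┃                   ┃             
            ┃                   ┃             
            ┃                   ┃             
            ┃                   ┃             
            ┗━━━━━━━━━━━━━━━━━━━┛             
                                              


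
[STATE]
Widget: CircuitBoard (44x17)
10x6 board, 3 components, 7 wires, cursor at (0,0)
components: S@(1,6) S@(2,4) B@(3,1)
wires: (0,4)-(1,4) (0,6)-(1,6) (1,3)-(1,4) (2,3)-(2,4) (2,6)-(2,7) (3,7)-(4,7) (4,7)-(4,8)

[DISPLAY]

   0 1 2 3 4 5 6 7 8 9                      
0  [.]              ·       ·               
                    │       │               
1               · ─ ·       S               
                                            
2               · ─ S       · ─ ·           
                                            
3       B                       ·           
                                │           
4                               · ─ ·       
                                            
5                                           
Cursor: (0,0)                               
                                            
                                            
                                            
                                            


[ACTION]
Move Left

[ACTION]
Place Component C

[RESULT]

   0 1 2 3 4 5 6 7 8 9                      
0  [C]              ·       ·               
                    │       │               
1               · ─ ·       S               
                                            
2               · ─ S       · ─ ·           
                                            
3       B                       ·           
                                │           
4                               · ─ ·       
                                            
5                                           
Cursor: (0,0)                               
                                            
                                            
                                            
                                            


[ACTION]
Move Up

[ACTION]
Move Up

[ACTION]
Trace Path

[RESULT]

   0 1 2 3 4 5 6 7 8 9                      
0  [C]              ·       ·               
                    │       │               
1               · ─ ·       S               
                                            
2               · ─ S       · ─ ·           
                                            
3       B                       ·           
                                │           
4                               · ─ ·       
                                            
5                                           
Cursor: (0,0)  Trace: C (1 nodes)           
                                            
                                            
                                            
                                            


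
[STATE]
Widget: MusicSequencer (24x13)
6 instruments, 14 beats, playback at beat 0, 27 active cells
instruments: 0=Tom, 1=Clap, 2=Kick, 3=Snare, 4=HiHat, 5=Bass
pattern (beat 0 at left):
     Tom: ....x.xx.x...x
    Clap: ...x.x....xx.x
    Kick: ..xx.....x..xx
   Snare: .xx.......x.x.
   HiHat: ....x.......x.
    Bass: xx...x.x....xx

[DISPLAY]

      ▼1234567890123    
   Tom····█·██·█···█    
  Clap···█·█····██·█    
  Kick··██·····█··██    
 Snare·██·······█·█·    
 HiHat····█·······█·    
  Bass██···█·█····██    
                        
                        
                        
                        
                        
                        


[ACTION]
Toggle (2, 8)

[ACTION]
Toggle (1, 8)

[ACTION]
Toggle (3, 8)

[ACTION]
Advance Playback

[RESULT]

      0▼234567890123    
   Tom····█·██·█···█    
  Clap···█·█··█·██·█    
  Kick··██····██··██    
 Snare·██·····█·█·█·    
 HiHat····█·······█·    
  Bass██···█·█····██    
                        
                        
                        
                        
                        
                        


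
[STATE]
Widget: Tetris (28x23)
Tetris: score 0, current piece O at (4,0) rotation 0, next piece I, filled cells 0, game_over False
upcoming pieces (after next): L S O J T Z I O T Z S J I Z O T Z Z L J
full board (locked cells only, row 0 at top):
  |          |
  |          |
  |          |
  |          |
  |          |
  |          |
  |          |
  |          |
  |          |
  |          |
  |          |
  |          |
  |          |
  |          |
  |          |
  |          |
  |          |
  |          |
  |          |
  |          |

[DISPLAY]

    ▓▓    │Next:            
    ▓▓    │████             
          │                 
          │                 
          │                 
          │                 
          │Score:           
          │0                
          │                 
          │                 
          │                 
          │                 
          │                 
          │                 
          │                 
          │                 
          │                 
          │                 
          │                 
          │                 
          │                 
          │                 
          │                 


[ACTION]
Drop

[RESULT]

          │Next:            
    ▓▓    │████             
    ▓▓    │                 
          │                 
          │                 
          │                 
          │Score:           
          │0                
          │                 
          │                 
          │                 
          │                 
          │                 
          │                 
          │                 
          │                 
          │                 
          │                 
          │                 
          │                 
          │                 
          │                 
          │                 


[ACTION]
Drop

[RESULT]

          │Next:            
          │████             
    ▓▓    │                 
    ▓▓    │                 
          │                 
          │                 
          │Score:           
          │0                
          │                 
          │                 
          │                 
          │                 
          │                 
          │                 
          │                 
          │                 
          │                 
          │                 
          │                 
          │                 
          │                 
          │                 
          │                 


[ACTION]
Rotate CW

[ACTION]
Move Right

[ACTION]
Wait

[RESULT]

          │Next:            
          │████             
          │                 
     ▓▓   │                 
     ▓▓   │                 
          │                 
          │Score:           
          │0                
          │                 
          │                 
          │                 
          │                 
          │                 
          │                 
          │                 
          │                 
          │                 
          │                 
          │                 
          │                 
          │                 
          │                 
          │                 


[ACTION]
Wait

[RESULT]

          │Next:            
          │████             
          │                 
          │                 
     ▓▓   │                 
     ▓▓   │                 
          │Score:           
          │0                
          │                 
          │                 
          │                 
          │                 
          │                 
          │                 
          │                 
          │                 
          │                 
          │                 
          │                 
          │                 
          │                 
          │                 
          │                 


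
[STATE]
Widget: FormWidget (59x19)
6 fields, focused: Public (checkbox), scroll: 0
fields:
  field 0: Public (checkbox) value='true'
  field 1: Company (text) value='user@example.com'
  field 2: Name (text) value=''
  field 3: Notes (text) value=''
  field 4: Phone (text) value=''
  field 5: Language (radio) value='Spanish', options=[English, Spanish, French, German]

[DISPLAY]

> Public:     [x]                                          
  Company:    [user@example.com                           ]
  Name:       [                                           ]
  Notes:      [                                           ]
  Phone:      [                                           ]
  Language:   ( ) English  (●) Spanish  ( ) French  ( ) Ger
                                                           
                                                           
                                                           
                                                           
                                                           
                                                           
                                                           
                                                           
                                                           
                                                           
                                                           
                                                           
                                                           


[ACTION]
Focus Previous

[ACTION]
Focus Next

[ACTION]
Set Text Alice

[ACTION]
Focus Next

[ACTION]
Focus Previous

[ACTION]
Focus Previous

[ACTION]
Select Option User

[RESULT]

  Public:     [x]                                          
  Company:    [user@example.com                           ]
  Name:       [                                           ]
  Notes:      [                                           ]
  Phone:      [                                           ]
> Language:   ( ) English  (●) Spanish  ( ) French  ( ) Ger
                                                           
                                                           
                                                           
                                                           
                                                           
                                                           
                                                           
                                                           
                                                           
                                                           
                                                           
                                                           
                                                           


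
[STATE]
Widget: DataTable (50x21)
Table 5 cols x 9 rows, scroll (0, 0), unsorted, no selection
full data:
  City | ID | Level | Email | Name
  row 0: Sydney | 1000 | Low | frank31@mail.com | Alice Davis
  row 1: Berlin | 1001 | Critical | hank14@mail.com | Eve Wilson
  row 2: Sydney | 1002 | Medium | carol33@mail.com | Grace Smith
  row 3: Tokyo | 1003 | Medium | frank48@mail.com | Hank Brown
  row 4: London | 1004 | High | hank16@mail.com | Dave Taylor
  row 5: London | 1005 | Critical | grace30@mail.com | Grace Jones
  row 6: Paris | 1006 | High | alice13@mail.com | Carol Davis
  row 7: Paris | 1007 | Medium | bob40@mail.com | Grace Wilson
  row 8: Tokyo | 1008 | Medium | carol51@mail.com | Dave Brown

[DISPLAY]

City  │ID  │Level   │Email           │Name        
──────┼────┼────────┼────────────────┼────────────
Sydney│1000│Low     │frank31@mail.com│Alice Davis 
Berlin│1001│Critical│hank14@mail.com │Eve Wilson  
Sydney│1002│Medium  │carol33@mail.com│Grace Smith 
Tokyo │1003│Medium  │frank48@mail.com│Hank Brown  
London│1004│High    │hank16@mail.com │Dave Taylor 
London│1005│Critical│grace30@mail.com│Grace Jones 
Paris │1006│High    │alice13@mail.com│Carol Davis 
Paris │1007│Medium  │bob40@mail.com  │Grace Wilson
Tokyo │1008│Medium  │carol51@mail.com│Dave Brown  
                                                  
                                                  
                                                  
                                                  
                                                  
                                                  
                                                  
                                                  
                                                  
                                                  


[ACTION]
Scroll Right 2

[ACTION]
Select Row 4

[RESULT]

City  │ID  │Level   │Email           │Name        
──────┼────┼────────┼────────────────┼────────────
Sydney│1000│Low     │frank31@mail.com│Alice Davis 
Berlin│1001│Critical│hank14@mail.com │Eve Wilson  
Sydney│1002│Medium  │carol33@mail.com│Grace Smith 
Tokyo │1003│Medium  │frank48@mail.com│Hank Brown  
>ondon│1004│High    │hank16@mail.com │Dave Taylor 
London│1005│Critical│grace30@mail.com│Grace Jones 
Paris │1006│High    │alice13@mail.com│Carol Davis 
Paris │1007│Medium  │bob40@mail.com  │Grace Wilson
Tokyo │1008│Medium  │carol51@mail.com│Dave Brown  
                                                  
                                                  
                                                  
                                                  
                                                  
                                                  
                                                  
                                                  
                                                  
                                                  


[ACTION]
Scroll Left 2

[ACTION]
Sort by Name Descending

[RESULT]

City  │ID  │Level   │Email           │Name       ▼
──────┼────┼────────┼────────────────┼────────────
Tokyo │1003│Medium  │frank48@mail.com│Hank Brown  
Paris │1007│Medium  │bob40@mail.com  │Grace Wilson
Sydney│1002│Medium  │carol33@mail.com│Grace Smith 
London│1005│Critical│grace30@mail.com│Grace Jones 
>erlin│1001│Critical│hank14@mail.com │Eve Wilson  
London│1004│High    │hank16@mail.com │Dave Taylor 
Tokyo │1008│Medium  │carol51@mail.com│Dave Brown  
Paris │1006│High    │alice13@mail.com│Carol Davis 
Sydney│1000│Low     │frank31@mail.com│Alice Davis 
                                                  
                                                  
                                                  
                                                  
                                                  
                                                  
                                                  
                                                  
                                                  
                                                  


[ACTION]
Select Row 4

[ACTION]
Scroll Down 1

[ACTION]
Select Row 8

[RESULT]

City  │ID  │Level   │Email           │Name       ▼
──────┼────┼────────┼────────────────┼────────────
Tokyo │1003│Medium  │frank48@mail.com│Hank Brown  
Paris │1007│Medium  │bob40@mail.com  │Grace Wilson
Sydney│1002│Medium  │carol33@mail.com│Grace Smith 
London│1005│Critical│grace30@mail.com│Grace Jones 
Berlin│1001│Critical│hank14@mail.com │Eve Wilson  
London│1004│High    │hank16@mail.com │Dave Taylor 
Tokyo │1008│Medium  │carol51@mail.com│Dave Brown  
Paris │1006│High    │alice13@mail.com│Carol Davis 
>ydney│1000│Low     │frank31@mail.com│Alice Davis 
                                                  
                                                  
                                                  
                                                  
                                                  
                                                  
                                                  
                                                  
                                                  
                                                  


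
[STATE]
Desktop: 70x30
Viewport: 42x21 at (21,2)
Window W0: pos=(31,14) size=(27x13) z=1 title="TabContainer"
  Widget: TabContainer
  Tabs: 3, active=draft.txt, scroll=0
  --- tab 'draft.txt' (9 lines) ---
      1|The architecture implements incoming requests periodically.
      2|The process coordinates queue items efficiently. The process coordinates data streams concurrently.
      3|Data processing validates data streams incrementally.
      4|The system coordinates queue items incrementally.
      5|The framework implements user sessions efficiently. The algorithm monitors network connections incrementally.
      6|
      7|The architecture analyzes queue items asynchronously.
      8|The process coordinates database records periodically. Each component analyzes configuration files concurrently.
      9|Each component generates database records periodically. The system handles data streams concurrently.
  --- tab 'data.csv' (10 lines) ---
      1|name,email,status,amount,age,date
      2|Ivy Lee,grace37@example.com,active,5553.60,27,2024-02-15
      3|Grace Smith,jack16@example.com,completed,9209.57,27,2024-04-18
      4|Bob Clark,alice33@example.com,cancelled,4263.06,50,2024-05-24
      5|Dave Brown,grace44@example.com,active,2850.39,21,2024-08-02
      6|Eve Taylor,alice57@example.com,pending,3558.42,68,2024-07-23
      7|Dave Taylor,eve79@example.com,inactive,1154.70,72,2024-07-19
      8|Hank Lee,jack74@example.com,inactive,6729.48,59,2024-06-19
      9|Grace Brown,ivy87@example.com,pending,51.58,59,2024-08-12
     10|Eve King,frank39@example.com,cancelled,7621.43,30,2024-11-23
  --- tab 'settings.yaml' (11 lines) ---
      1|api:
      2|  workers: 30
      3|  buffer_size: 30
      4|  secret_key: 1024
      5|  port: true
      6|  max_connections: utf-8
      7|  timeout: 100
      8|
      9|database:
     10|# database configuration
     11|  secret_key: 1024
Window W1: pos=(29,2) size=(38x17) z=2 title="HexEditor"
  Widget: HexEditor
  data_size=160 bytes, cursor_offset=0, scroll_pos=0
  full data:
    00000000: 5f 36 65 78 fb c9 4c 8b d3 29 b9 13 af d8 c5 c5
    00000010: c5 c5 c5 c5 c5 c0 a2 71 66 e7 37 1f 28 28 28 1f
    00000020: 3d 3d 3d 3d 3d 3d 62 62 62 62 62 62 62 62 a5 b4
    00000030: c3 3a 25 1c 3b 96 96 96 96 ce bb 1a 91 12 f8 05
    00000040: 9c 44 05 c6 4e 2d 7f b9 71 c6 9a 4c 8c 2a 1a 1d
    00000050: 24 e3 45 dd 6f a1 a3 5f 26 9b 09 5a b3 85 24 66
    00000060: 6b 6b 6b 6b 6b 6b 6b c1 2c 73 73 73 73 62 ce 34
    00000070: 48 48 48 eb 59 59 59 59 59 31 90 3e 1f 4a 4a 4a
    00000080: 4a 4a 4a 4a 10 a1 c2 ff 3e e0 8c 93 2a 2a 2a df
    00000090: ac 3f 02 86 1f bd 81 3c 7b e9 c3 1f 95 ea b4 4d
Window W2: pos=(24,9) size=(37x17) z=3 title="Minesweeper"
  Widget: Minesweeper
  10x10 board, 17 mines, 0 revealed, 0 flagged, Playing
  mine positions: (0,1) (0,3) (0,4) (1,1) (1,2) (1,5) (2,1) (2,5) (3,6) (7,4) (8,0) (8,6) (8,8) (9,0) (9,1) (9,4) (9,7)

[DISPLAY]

        ┏━━━━━━━━━━━━━━━━━━━━━━━━━━━━━━━━━
        ┃ HexEditor                       
        ┠─────────────────────────────────
        ┃00000000  5F 36 65 78 fb c9 4c 8b
        ┃00000010  c5 c5 c5 c5 c5 c0 a2 71
        ┃00000020  3d 3d 3d 3d 3d 3d 62 62
        ┃00000030  c3 3a 25 1c 3b 96 96 96
   ┏━━━━━━━━━━━━━━━━━━━━━━━━━━━━━━━━━━━┓b9
   ┃ Minesweeper                       ┃5f
   ┠───────────────────────────────────┨c1
   ┃■■■■■■■■■■                         ┃59
   ┃■■■■■■■■■■                         ┃ff
   ┃■■■■■■■■■■                         ┃3c
   ┃■■■■■■■■■■                         ┃  
   ┃■■■■■■■■■■                         ┃  
   ┃■■■■■■■■■■                         ┃  
   ┃■■■■■■■■■■                         ┃━━
   ┃■■■■■■■■■■                         ┃  
   ┃■■■■■■■■■■                         ┃  
   ┃■■■■■■■■■■                         ┃  
   ┃                                   ┃  


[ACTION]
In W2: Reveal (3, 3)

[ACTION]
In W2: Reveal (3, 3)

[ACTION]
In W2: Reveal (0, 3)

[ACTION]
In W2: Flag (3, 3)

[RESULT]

        ┏━━━━━━━━━━━━━━━━━━━━━━━━━━━━━━━━━
        ┃ HexEditor                       
        ┠─────────────────────────────────
        ┃00000000  5F 36 65 78 fb c9 4c 8b
        ┃00000010  c5 c5 c5 c5 c5 c0 a2 71
        ┃00000020  3d 3d 3d 3d 3d 3d 62 62
        ┃00000030  c3 3a 25 1c 3b 96 96 96
   ┏━━━━━━━━━━━━━━━━━━━━━━━━━━━━━━━━━━━┓b9
   ┃ Minesweeper                       ┃5f
   ┠───────────────────────────────────┨c1
   ┃■✹■✹✹■1                            ┃59
   ┃■✹✹■■✹2                            ┃ff
   ┃■✹312✹31                           ┃3c
   ┃111 12✹1                           ┃  
   ┃     111                           ┃  
   ┃                                   ┃  
   ┃   111                             ┃━━
   ┃11 1✹21211                         ┃  
   ┃✹312■■✹■✹■                         ┃  
   ┃✹✹■■✹■■✹■■                         ┃  
   ┃                                   ┃  


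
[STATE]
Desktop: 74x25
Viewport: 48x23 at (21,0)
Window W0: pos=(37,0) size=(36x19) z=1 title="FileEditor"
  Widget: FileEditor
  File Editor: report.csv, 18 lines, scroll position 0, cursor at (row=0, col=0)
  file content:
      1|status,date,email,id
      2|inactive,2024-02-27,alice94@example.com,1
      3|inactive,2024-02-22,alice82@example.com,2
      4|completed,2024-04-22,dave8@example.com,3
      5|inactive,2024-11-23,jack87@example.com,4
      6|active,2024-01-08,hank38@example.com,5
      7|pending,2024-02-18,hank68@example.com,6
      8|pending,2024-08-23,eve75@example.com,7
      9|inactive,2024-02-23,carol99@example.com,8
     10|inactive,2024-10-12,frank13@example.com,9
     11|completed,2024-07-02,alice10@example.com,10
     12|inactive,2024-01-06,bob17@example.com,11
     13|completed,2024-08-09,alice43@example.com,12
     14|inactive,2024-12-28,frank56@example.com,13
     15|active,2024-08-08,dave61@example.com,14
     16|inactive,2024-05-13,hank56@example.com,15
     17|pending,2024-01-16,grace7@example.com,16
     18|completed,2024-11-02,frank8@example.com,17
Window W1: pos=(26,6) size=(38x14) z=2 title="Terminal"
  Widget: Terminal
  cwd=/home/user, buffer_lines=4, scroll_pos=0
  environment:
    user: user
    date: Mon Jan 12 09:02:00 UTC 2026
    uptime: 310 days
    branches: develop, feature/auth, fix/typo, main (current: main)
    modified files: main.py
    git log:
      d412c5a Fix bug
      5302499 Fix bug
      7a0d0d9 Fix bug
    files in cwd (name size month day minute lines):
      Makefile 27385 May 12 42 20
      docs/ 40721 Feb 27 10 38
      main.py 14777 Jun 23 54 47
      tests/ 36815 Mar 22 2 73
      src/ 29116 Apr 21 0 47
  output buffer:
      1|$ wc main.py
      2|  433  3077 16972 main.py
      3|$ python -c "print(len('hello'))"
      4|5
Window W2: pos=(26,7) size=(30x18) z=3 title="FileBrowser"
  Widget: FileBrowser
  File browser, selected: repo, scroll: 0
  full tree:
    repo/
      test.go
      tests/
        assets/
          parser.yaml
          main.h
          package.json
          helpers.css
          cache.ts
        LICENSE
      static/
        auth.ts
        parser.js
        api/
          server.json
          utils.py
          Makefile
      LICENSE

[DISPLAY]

                ┏━━━━━━━━━━━━━━━━━━━━━━━━━━━━━━━
                ┃ FileEditor                    
                ┠───────────────────────────────
                ┃█tatus,date,email,id           
                ┃inactive,2024-02-27,alice94@exa
                ┃inactive,2024-02-22,alice82@exa
     ┏━━━━━━━━━━━━━━━━━━━━━━━━━━━━━━━━━━━━┓@exam
     ┏━━━━━━━━━━━━━━━━━━━━━━━━━━━━┓       ┃@exam
     ┃ FileBrowser                ┃───────┨xampl
     ┠────────────────────────────┨       ┃examp
     ┃> [-] repo/                 ┃       ┃xampl
     ┃    test.go                 ┃'))"   ┃9@exa
     ┃    [+] tests/              ┃       ┃3@exa
     ┃    [+] static/             ┃       ┃10@ex
     ┃    LICENSE                 ┃       ┃examp
     ┃                            ┃       ┃43@ex
     ┃                            ┃       ┃6@exa
     ┃                            ┃       ┃xampl
     ┃                            ┃       ┃━━━━━
     ┃                            ┃━━━━━━━┛     
     ┃                            ┃             
     ┃                            ┃             
     ┃                            ┃             


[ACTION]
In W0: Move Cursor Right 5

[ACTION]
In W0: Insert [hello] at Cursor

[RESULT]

                ┏━━━━━━━━━━━━━━━━━━━━━━━━━━━━━━━
                ┃ FileEditor                    
                ┠───────────────────────────────
                ┃statuhello█,date,email,id      
                ┃inactive,2024-02-27,alice94@exa
                ┃inactive,2024-02-22,alice82@exa
     ┏━━━━━━━━━━━━━━━━━━━━━━━━━━━━━━━━━━━━┓@exam
     ┏━━━━━━━━━━━━━━━━━━━━━━━━━━━━┓       ┃@exam
     ┃ FileBrowser                ┃───────┨xampl
     ┠────────────────────────────┨       ┃examp
     ┃> [-] repo/                 ┃       ┃xampl
     ┃    test.go                 ┃'))"   ┃9@exa
     ┃    [+] tests/              ┃       ┃3@exa
     ┃    [+] static/             ┃       ┃10@ex
     ┃    LICENSE                 ┃       ┃examp
     ┃                            ┃       ┃43@ex
     ┃                            ┃       ┃6@exa
     ┃                            ┃       ┃xampl
     ┃                            ┃       ┃━━━━━
     ┃                            ┃━━━━━━━┛     
     ┃                            ┃             
     ┃                            ┃             
     ┃                            ┃             


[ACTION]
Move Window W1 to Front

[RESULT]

                ┏━━━━━━━━━━━━━━━━━━━━━━━━━━━━━━━
                ┃ FileEditor                    
                ┠───────────────────────────────
                ┃statuhello█,date,email,id      
                ┃inactive,2024-02-27,alice94@exa
                ┃inactive,2024-02-22,alice82@exa
     ┏━━━━━━━━━━━━━━━━━━━━━━━━━━━━━━━━━━━━┓@exam
     ┃ Terminal                           ┃@exam
     ┠────────────────────────────────────┨xampl
     ┃$ wc main.py                        ┃examp
     ┃  433  3077 16972 main.py           ┃xampl
     ┃$ python -c "print(len('hello'))"   ┃9@exa
     ┃5                                   ┃3@exa
     ┃$ █                                 ┃10@ex
     ┃                                    ┃examp
     ┃                                    ┃43@ex
     ┃                                    ┃6@exa
     ┃                                    ┃xampl
     ┃                                    ┃━━━━━
     ┗━━━━━━━━━━━━━━━━━━━━━━━━━━━━━━━━━━━━┛     
     ┃                            ┃             
     ┃                            ┃             
     ┃                            ┃             


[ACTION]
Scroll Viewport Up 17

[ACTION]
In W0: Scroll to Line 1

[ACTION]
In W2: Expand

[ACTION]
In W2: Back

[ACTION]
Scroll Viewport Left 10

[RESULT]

                          ┏━━━━━━━━━━━━━━━━━━━━━
                          ┃ FileEditor          
                          ┠─────────────────────
                          ┃statuhello█,date,emai
                          ┃inactive,2024-02-27,a
                          ┃inactive,2024-02-22,a
               ┏━━━━━━━━━━━━━━━━━━━━━━━━━━━━━━━━
               ┃ Terminal                       
               ┠────────────────────────────────
               ┃$ wc main.py                    
               ┃  433  3077 16972 main.py       
               ┃$ python -c "print(len('hello'))
               ┃5                               
               ┃$ █                             
               ┃                                
               ┃                                
               ┃                                
               ┃                                
               ┃                                
               ┗━━━━━━━━━━━━━━━━━━━━━━━━━━━━━━━━
               ┃                            ┃   
               ┃                            ┃   
               ┃                            ┃   


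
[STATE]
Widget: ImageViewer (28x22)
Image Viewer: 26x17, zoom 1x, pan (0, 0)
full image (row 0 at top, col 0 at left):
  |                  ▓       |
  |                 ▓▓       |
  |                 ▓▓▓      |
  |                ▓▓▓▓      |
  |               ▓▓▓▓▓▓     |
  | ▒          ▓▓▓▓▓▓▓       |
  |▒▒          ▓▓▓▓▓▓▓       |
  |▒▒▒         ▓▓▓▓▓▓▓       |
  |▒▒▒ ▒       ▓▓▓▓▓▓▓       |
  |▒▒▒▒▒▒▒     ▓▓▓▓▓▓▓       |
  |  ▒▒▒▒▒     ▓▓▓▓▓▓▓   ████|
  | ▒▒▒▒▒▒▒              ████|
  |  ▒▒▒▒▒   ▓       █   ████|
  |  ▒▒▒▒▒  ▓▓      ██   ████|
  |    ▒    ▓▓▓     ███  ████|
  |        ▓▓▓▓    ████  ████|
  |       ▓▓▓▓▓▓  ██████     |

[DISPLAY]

                  ▓         
                 ▓▓         
                 ▓▓▓        
                ▓▓▓▓        
               ▓▓▓▓▓▓       
 ▒          ▓▓▓▓▓▓▓         
▒▒          ▓▓▓▓▓▓▓         
▒▒▒         ▓▓▓▓▓▓▓         
▒▒▒ ▒       ▓▓▓▓▓▓▓         
▒▒▒▒▒▒▒     ▓▓▓▓▓▓▓         
  ▒▒▒▒▒     ▓▓▓▓▓▓▓   ████  
 ▒▒▒▒▒▒▒              ████  
  ▒▒▒▒▒   ▓       █   ████  
  ▒▒▒▒▒  ▓▓      ██   ████  
    ▒    ▓▓▓     ███  ████  
        ▓▓▓▓    ████  ████  
       ▓▓▓▓▓▓  ██████       
                            
                            
                            
                            
                            


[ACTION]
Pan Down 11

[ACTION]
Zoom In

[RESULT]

  ▒▒                    ▓▓▓▓
▒▒▒▒                    ▓▓▓▓
▒▒▒▒                    ▓▓▓▓
▒▒▒▒▒▒                  ▓▓▓▓
▒▒▒▒▒▒                  ▓▓▓▓
▒▒▒▒▒▒  ▒▒              ▓▓▓▓
▒▒▒▒▒▒  ▒▒              ▓▓▓▓
▒▒▒▒▒▒▒▒▒▒▒▒▒▒          ▓▓▓▓
▒▒▒▒▒▒▒▒▒▒▒▒▒▒          ▓▓▓▓
    ▒▒▒▒▒▒▒▒▒▒          ▓▓▓▓
    ▒▒▒▒▒▒▒▒▒▒          ▓▓▓▓
  ▒▒▒▒▒▒▒▒▒▒▒▒▒▒            
  ▒▒▒▒▒▒▒▒▒▒▒▒▒▒            
    ▒▒▒▒▒▒▒▒▒▒      ▓▓      
    ▒▒▒▒▒▒▒▒▒▒      ▓▓      
    ▒▒▒▒▒▒▒▒▒▒    ▓▓▓▓      
    ▒▒▒▒▒▒▒▒▒▒    ▓▓▓▓      
        ▒▒        ▓▓▓▓▓▓    
        ▒▒        ▓▓▓▓▓▓    
                ▓▓▓▓▓▓▓▓    
                ▓▓▓▓▓▓▓▓    
              ▓▓▓▓▓▓▓▓▓▓▓▓  


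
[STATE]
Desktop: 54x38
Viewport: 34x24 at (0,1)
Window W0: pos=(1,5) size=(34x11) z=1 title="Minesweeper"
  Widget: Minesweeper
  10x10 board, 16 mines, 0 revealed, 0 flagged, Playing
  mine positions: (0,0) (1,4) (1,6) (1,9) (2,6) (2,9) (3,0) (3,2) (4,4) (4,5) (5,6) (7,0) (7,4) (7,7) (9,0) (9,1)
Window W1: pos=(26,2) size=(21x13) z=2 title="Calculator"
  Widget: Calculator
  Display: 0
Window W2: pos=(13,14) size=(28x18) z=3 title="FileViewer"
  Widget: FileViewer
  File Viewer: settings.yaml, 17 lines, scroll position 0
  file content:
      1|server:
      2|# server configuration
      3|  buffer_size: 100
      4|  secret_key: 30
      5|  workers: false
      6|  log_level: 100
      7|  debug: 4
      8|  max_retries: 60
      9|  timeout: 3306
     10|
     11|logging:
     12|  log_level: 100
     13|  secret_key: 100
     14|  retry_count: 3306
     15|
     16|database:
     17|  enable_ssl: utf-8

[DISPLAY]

                                  
                          ┏━━━━━━━
                          ┃ Calcul
                          ┠───────
 ┏━━━━━━━━━━━━━━━━━━━━━━━━┃       
 ┃ Minesweeper            ┃┌───┬──
 ┠────────────────────────┃│ 7 │ 8
 ┃■■■■■■■■■■              ┃├───┼──
 ┃■■■■■■■■■■              ┃│ 4 │ 5
 ┃■■■■■■■■■■              ┃├───┼──
 ┃■■■■■■■■■■              ┃│ 1 │ 2
 ┃■■■■■■■■■■              ┃├───┼──
 ┃■■■■■■■■■■              ┃│ 0 │ .
 ┃■■■■■■■■■■ ┏━━━━━━━━━━━━━━━━━━━━
 ┗━━━━━━━━━━━┃ FileViewer         
             ┠────────────────────
             ┃server:             
             ┃# server configurati
             ┃  buffer_size: 100  
             ┃  secret_key: 30    
             ┃  workers: false    
             ┃  log_level: 100    
             ┃  debug: 4          
             ┃  max_retries: 60   


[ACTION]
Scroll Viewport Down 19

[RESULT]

 ┃■■■■■■■■■■ ┏━━━━━━━━━━━━━━━━━━━━
 ┗━━━━━━━━━━━┃ FileViewer         
             ┠────────────────────
             ┃server:             
             ┃# server configurati
             ┃  buffer_size: 100  
             ┃  secret_key: 30    
             ┃  workers: false    
             ┃  log_level: 100    
             ┃  debug: 4          
             ┃  max_retries: 60   
             ┃  timeout: 3306     
             ┃                    
             ┃logging:            
             ┃  log_level: 100    
             ┃  secret_key: 100   
             ┃  retry_count: 3306 
             ┗━━━━━━━━━━━━━━━━━━━━
                                  
                                  
                                  
                                  
                                  
                                  


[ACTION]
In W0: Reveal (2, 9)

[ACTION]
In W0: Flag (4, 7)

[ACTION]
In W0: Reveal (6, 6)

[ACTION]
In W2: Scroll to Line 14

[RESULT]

 ┃■■■■■■■■■■ ┏━━━━━━━━━━━━━━━━━━━━
 ┗━━━━━━━━━━━┃ FileViewer         
             ┠────────────────────
             ┃  secret_key: 30    
             ┃  workers: false    
             ┃  log_level: 100    
             ┃  debug: 4          
             ┃  max_retries: 60   
             ┃  timeout: 3306     
             ┃                    
             ┃logging:            
             ┃  log_level: 100    
             ┃  secret_key: 100   
             ┃  retry_count: 3306 
             ┃                    
             ┃database:           
             ┃  enable_ssl: utf-8 
             ┗━━━━━━━━━━━━━━━━━━━━
                                  
                                  
                                  
                                  
                                  
                                  
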